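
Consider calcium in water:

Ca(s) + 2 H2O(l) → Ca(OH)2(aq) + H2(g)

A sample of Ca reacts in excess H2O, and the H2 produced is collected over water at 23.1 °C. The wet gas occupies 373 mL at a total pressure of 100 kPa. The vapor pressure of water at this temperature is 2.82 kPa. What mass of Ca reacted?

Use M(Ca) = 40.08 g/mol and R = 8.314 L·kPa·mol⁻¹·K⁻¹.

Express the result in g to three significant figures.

0.590 g

P(H2) = 100 − 2.82 = 97.18 kPa
n(H2) = PV/RT = (97.18 × 0.3730) / (8.314 × 296.25) = 0.01472 mol
n(Ca) = (1/1) × 0.01472 = 0.01472 mol
m(Ca) = 0.01472 × 40.08 = 0.5900 g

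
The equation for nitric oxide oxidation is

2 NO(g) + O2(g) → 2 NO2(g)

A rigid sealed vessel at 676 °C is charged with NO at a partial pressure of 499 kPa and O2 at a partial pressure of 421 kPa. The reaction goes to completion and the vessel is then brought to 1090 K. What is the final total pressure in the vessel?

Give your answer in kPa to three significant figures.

770 kPa

At constant V, partial pressures at 676 °C are proportional to moles, so apply stoichiometry directly to pressures.
P(O2) required for 499 kPa of NO = (1/2) × 499 = 249.5 kPa; available 421 kPa, so NO is limiting.
P(O2) remaining = 421 − (1/2) × 499 = 171.5 kPa
P(gaseous products) = (2)/2 × 499 = 499.0 kPa
P_total at 676 °C = 171.5 + 499.0 = 670.5 kPa
Scaling to 1090 K: P = 670.5 × 1090/949.15 = 770.0 kPa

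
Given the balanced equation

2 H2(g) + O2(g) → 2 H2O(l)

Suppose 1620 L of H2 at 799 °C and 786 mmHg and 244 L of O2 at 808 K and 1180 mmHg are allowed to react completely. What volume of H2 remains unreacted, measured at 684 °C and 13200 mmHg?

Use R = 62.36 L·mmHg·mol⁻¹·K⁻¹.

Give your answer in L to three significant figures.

n(H2) = PV/RT = (786 × 1620) / (62.36 × 1072.15) = 19.04 mol
n(O2) = PV/RT = (1180 × 244) / (62.36 × 808) = 5.714 mol
For 19.04 mol H2, stoichiometry requires (1/2) × 19.04 = 9.520 mol O2; 5.714 mol is available, so O2 is limiting.
n(H2) consumed = (2/1) × 5.714 = 11.43 mol; remaining = 19.04 − 11.43 = 7.610 mol
V(H2) = nRT/P = 7.610 × 62.36 × 957.15 / 13200 = 34.41 L

34.4 L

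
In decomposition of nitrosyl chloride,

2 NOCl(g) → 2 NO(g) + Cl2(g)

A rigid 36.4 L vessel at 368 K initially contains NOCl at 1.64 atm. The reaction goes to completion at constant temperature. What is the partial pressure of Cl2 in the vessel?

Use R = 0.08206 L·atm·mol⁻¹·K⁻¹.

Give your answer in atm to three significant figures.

0.820 atm

n(NOCl)₀ = PV/RT = (1.64 × 36.4) / (0.08206 × 368) = 1.977 mol
n(Cl2) = (1/2) × 1.977 = 0.9885 mol
P(Cl2) = nRT/V = 0.9885 × 0.08206 × 368 / 36.4 = 0.8201 atm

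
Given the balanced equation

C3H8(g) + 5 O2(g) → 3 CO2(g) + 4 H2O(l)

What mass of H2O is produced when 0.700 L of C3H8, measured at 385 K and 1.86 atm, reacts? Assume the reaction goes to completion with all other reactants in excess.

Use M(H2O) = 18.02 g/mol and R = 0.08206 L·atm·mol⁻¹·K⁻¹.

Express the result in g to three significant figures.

n(C3H8) = PV/RT = (1.86 × 0.700) / (0.08206 × 385) = 0.04121 mol
n(H2O) = (4/1) × 0.04121 = 0.1648 mol
m(H2O) = 0.1648 × 18.02 = 2.970 g

2.97 g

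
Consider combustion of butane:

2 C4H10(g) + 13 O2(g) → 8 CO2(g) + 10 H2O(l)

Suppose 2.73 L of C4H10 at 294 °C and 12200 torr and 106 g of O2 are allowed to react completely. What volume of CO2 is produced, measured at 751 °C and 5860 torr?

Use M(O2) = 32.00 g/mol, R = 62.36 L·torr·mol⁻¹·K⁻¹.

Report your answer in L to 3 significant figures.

22.2 L

n(C4H10) = PV/RT = (12200 × 2.73) / (62.36 × 567.15) = 0.9417 mol
n(O2) = 106 / 32.00 = 3.312 mol
For 0.9417 mol C4H10, stoichiometry requires (13/2) × 0.9417 = 6.121 mol O2; 3.312 mol is available, so O2 is limiting.
n(CO2) = (8/13) × 3.312 = 2.038 mol
V(CO2) = nRT/P = 2.038 × 62.36 × 1024.15 / 5860 = 22.21 L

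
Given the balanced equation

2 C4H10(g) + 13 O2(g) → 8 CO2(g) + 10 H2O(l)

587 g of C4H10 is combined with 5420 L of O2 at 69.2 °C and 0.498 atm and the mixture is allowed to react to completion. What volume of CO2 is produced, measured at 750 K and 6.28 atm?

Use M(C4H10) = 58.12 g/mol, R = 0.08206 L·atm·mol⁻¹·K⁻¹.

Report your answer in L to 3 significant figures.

396 L

n(C4H10) = 587 / 58.12 = 10.10 mol
n(O2) = PV/RT = (0.498 × 5420) / (0.08206 × 342.35) = 96.08 mol
For 10.10 mol C4H10, stoichiometry requires (13/2) × 10.10 = 65.65 mol O2; 96.08 mol is available, so C4H10 is limiting.
n(CO2) = (8/2) × 10.10 = 40.40 mol
V(CO2) = nRT/P = 40.40 × 0.08206 × 750 / 6.28 = 395.9 L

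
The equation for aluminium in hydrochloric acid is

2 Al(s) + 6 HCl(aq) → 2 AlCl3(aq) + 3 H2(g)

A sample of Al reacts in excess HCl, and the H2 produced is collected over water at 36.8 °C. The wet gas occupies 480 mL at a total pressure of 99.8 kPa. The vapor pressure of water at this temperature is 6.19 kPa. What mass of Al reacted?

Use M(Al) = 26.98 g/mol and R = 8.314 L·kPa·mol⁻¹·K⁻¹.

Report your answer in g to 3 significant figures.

0.314 g

P(H2) = 99.8 − 6.19 = 93.61 kPa
n(H2) = PV/RT = (93.61 × 0.4800) / (8.314 × 309.95) = 0.01744 mol
n(Al) = (2/3) × 0.01744 = 0.01163 mol
m(Al) = 0.01163 × 26.98 = 0.3138 g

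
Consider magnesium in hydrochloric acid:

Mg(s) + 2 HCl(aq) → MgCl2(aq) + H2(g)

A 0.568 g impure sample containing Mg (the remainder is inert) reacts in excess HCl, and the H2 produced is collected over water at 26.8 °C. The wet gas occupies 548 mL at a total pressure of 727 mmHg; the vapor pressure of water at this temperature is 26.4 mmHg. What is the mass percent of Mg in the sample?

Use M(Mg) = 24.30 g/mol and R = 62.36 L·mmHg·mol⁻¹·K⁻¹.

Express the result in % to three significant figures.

87.8 %

P(H2) = 727 − 26.4 = 700.6 mmHg
n(H2) = PV/RT = (700.6 × 0.5480) / (62.36 × 299.95) = 0.02053 mol
n(Mg) = (1/1) × 0.02053 = 0.02053 mol
m(Mg) = 0.02053 × 24.30 = 0.4989 g
%Mg = 0.4989 / 0.568 × 100 = 87.83%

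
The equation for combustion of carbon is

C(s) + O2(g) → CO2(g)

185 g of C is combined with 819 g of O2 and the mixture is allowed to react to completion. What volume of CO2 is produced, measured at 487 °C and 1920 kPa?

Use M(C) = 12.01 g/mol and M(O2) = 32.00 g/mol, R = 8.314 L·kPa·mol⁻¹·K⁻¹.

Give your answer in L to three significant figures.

n(C) = 185 / 12.01 = 15.40 mol
n(O2) = 819 / 32.00 = 25.59 mol
For 15.40 mol C, stoichiometry requires (1/1) × 15.40 = 15.40 mol O2; 25.59 mol is available, so C is limiting.
n(CO2) = (1/1) × 15.40 = 15.40 mol
V(CO2) = nRT/P = 15.40 × 8.314 × 760.15 / 1920 = 50.69 L

50.7 L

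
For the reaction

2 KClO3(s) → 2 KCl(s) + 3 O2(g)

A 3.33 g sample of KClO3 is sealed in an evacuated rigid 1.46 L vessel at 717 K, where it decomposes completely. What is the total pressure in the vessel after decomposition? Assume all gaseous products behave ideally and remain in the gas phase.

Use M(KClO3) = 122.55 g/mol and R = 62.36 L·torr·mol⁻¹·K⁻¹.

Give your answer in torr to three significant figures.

1250 torr

n(KClO3) = 3.33 / 122.55 = 0.02717 mol
n(gas produced) = (3/2) × 0.02717 = 0.04075 mol
P = nRT/V = 0.04075 × 62.36 × 717 / 1.46 = 1248 torr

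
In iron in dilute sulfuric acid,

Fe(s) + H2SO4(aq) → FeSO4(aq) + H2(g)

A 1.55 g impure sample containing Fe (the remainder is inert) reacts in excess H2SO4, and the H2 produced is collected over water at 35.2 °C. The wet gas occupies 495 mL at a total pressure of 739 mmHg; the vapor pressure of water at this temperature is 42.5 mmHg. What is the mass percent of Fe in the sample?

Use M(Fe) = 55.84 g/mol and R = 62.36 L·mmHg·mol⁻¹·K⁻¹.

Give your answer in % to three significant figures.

P(H2) = 739 − 42.5 = 696.5 mmHg
n(H2) = PV/RT = (696.5 × 0.4950) / (62.36 × 308.35) = 0.01793 mol
n(Fe) = (1/1) × 0.01793 = 0.01793 mol
m(Fe) = 0.01793 × 55.84 = 1.001 g
%Fe = 1.001 / 1.55 × 100 = 64.58%

64.6 %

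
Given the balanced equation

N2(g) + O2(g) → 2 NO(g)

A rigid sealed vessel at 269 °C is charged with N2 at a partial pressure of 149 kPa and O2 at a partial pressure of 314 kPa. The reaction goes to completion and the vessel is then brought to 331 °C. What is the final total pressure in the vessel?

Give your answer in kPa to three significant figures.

516 kPa

With V and T fixed, P_i ∝ n_i, so the mole ratios apply directly to partial pressures at 269 °C.
P(O2) required for 149 kPa of N2 = (1/1) × 149 = 149.0 kPa; available 314 kPa, so N2 is limiting.
P(O2) remaining = 314 − (1/1) × 149 = 165.0 kPa
P(gaseous products) = (2)/1 × 149 = 298.0 kPa
P_total at 269 °C = 165.0 + 298.0 = 463.0 kPa
Scaling to 331 °C: P = 463.0 × 604.15/542.15 = 515.9 kPa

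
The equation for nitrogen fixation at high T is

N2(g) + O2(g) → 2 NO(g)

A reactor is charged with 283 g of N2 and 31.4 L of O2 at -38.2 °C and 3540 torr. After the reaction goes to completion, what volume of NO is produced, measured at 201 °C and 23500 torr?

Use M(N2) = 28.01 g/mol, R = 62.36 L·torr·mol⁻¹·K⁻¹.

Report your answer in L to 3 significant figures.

19.1 L

n(N2) = 283 / 28.01 = 10.10 mol
n(O2) = PV/RT = (3540 × 31.4) / (62.36 × 234.95) = 7.587 mol
For 10.10 mol N2, stoichiometry requires (1/1) × 10.10 = 10.10 mol O2; 7.587 mol is available, so O2 is limiting.
n(NO) = (2/1) × 7.587 = 15.17 mol
V(NO) = nRT/P = 15.17 × 62.36 × 474.15 / 23500 = 19.09 L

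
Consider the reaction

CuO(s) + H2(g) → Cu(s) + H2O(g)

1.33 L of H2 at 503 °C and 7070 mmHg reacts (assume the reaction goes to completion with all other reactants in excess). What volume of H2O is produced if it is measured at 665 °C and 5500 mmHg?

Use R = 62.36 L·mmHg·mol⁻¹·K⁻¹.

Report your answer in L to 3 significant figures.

2.07 L

n(H2) = PV/RT = (7070 × 1.33) / (62.36 × 776.15) = 0.1943 mol
n(H2O) = (1/1) × 0.1943 = 0.1943 mol
V = nRT/P = 0.1943 × 62.36 × 938.15 / 5500 = 2.067 L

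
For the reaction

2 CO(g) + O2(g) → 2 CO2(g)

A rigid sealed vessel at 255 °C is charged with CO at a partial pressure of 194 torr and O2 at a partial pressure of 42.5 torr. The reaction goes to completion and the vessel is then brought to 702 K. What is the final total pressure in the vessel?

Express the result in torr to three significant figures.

Because the vessel is rigid and T is held at 255 °C, work the stoichiometry in partial pressures (P_i = n_iRT/V).
P(O2) required for 194 torr of CO = (1/2) × 194 = 97.00 torr; available 42.5 torr, so O2 is limiting.
P(CO) remaining = 194 − (2/1) × 42.5 = 109.0 torr
P(gaseous products) = (2)/1 × 42.5 = 85.00 torr
P_total at 255 °C = 109.0 + 85.00 = 194.0 torr
Scaling to 702 K: P = 194.0 × 702/528.15 = 257.9 torr

258 torr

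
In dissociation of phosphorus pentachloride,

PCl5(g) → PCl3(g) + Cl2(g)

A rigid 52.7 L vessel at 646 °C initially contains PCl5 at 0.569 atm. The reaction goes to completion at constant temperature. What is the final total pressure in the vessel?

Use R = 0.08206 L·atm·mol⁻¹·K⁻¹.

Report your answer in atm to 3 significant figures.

1.14 atm

Since T and V are fixed, P_final/P_initial = n_final/n_initial = 2/1.
P_final = (2/1) × 0.569 = 1.138 atm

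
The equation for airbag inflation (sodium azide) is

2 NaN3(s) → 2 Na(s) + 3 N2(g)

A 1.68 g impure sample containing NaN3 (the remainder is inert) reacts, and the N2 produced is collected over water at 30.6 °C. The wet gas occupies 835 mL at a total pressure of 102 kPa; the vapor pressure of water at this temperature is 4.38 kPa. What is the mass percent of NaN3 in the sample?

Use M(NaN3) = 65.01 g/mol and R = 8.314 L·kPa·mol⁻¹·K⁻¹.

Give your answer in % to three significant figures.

P(N2) = 102 − 4.38 = 97.62 kPa
n(N2) = PV/RT = (97.62 × 0.8350) / (8.314 × 303.75) = 0.03228 mol
n(NaN3) = (2/3) × 0.03228 = 0.02152 mol
m(NaN3) = 0.02152 × 65.01 = 1.399 g
%NaN3 = 1.399 / 1.68 × 100 = 83.27%

83.3 %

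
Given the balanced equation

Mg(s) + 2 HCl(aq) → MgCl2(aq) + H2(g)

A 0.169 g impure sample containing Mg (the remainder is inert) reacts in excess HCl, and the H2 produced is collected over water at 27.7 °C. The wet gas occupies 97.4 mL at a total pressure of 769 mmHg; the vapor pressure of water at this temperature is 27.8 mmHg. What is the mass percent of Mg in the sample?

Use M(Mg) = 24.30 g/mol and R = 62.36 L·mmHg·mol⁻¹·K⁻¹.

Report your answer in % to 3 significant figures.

55.3 %

P(H2) = 769 − 27.8 = 741.2 mmHg
n(H2) = PV/RT = (741.2 × 0.09740) / (62.36 × 300.85) = 0.003848 mol
n(Mg) = (1/1) × 0.003848 = 0.003848 mol
m(Mg) = 0.003848 × 24.30 = 0.09351 g
%Mg = 0.09351 / 0.169 × 100 = 55.33%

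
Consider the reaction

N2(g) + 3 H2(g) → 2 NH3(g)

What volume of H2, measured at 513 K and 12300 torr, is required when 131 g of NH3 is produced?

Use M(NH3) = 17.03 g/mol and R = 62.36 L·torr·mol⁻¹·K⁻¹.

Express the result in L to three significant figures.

30.0 L

n(NH3) = 131.0 / 17.03 = 7.692 mol
n(H2) = (3/2) × 7.692 = 11.54 mol
V = nRT/P = 11.54 × 62.36 × 513 / 12300 = 30.01 L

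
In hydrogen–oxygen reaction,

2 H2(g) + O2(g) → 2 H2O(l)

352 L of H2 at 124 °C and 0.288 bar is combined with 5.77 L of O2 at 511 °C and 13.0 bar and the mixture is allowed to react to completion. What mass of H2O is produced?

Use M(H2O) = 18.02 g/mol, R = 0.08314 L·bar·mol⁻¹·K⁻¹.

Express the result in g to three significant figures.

n(H2) = PV/RT = (0.288 × 352) / (0.08314 × 397.15) = 3.070 mol
n(O2) = PV/RT = (13.0 × 5.77) / (0.08314 × 784.15) = 1.151 mol
For 3.070 mol H2, stoichiometry requires (1/2) × 3.070 = 1.535 mol O2; 1.151 mol is available, so O2 is limiting.
n(H2O) = (2/1) × 1.151 = 2.302 mol
m(H2O) = 2.302 × 18.02 = 41.48 g

41.5 g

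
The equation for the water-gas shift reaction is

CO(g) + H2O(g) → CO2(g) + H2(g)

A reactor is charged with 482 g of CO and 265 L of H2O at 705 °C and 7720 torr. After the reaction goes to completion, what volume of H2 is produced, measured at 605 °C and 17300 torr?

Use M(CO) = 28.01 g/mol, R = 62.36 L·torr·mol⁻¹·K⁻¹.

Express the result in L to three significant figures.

54.5 L

n(CO) = 482 / 28.01 = 17.21 mol
n(H2O) = PV/RT = (7720 × 265) / (62.36 × 978.15) = 33.54 mol
For 17.21 mol CO, stoichiometry requires (1/1) × 17.21 = 17.21 mol H2O; 33.54 mol is available, so CO is limiting.
n(H2) = (1/1) × 17.21 = 17.21 mol
V(H2) = nRT/P = 17.21 × 62.36 × 878.15 / 17300 = 54.48 L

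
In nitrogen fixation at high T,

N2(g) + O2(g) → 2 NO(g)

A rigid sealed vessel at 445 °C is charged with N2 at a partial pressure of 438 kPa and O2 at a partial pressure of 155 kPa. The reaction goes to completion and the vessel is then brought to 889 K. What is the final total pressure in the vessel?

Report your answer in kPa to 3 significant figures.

Because the vessel is rigid and T is held at 445 °C, work the stoichiometry in partial pressures (P_i = n_iRT/V).
P(O2) required for 438 kPa of N2 = (1/1) × 438 = 438.0 kPa; available 155 kPa, so O2 is limiting.
P(N2) remaining = 438 − (1/1) × 155 = 283.0 kPa
P(gaseous products) = (2)/1 × 155 = 310.0 kPa
P_total at 445 °C = 283.0 + 310.0 = 593.0 kPa
Scaling to 889 K: P = 593.0 × 889/718.15 = 734.1 kPa

734 kPa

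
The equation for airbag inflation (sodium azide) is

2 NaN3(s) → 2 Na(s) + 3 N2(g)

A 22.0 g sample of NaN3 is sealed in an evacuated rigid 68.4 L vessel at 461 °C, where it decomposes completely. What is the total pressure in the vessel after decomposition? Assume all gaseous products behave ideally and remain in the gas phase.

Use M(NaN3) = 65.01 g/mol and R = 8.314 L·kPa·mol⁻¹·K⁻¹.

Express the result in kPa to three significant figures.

n(NaN3) = 22.0 / 65.01 = 0.3384 mol
n(gas produced) = (3/2) × 0.3384 = 0.5076 mol
P = nRT/V = 0.5076 × 8.314 × 734.15 / 68.4 = 45.30 kPa

45.3 kPa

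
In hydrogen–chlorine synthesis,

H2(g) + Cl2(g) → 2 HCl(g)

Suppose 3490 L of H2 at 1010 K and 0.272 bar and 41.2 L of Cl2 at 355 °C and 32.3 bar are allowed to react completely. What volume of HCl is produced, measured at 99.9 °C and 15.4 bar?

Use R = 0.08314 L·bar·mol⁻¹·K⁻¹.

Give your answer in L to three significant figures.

n(H2) = PV/RT = (0.272 × 3490) / (0.08314 × 1010) = 11.30 mol
n(Cl2) = PV/RT = (32.3 × 41.2) / (0.08314 × 628.15) = 25.48 mol
For 11.30 mol H2, stoichiometry requires (1/1) × 11.30 = 11.30 mol Cl2; 25.48 mol is available, so H2 is limiting.
n(HCl) = (2/1) × 11.30 = 22.60 mol
V(HCl) = nRT/P = 22.60 × 0.08314 × 373.05 / 15.4 = 45.52 L

45.5 L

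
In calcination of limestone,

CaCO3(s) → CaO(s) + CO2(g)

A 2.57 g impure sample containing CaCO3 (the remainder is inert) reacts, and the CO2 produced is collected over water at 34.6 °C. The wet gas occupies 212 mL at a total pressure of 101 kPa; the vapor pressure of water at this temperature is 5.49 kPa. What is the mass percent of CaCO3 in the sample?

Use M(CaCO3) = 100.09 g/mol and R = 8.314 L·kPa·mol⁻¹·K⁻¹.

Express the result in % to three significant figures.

30.8 %

P(CO2) = 101 − 5.49 = 95.51 kPa
n(CO2) = PV/RT = (95.51 × 0.2120) / (8.314 × 307.75) = 0.007914 mol
n(CaCO3) = (1/1) × 0.007914 = 0.007914 mol
m(CaCO3) = 0.007914 × 100.09 = 0.7921 g
%CaCO3 = 0.7921 / 2.57 × 100 = 30.82%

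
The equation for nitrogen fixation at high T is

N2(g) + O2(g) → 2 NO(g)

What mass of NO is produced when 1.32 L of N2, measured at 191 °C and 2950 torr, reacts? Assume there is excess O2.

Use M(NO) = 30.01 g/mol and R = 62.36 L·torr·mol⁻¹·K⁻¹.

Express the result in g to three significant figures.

8.07 g

n(N2) = PV/RT = (2950 × 1.32) / (62.36 × 464.15) = 0.1345 mol
n(NO) = (2/1) × 0.1345 = 0.2690 mol
m(NO) = 0.2690 × 30.01 = 8.073 g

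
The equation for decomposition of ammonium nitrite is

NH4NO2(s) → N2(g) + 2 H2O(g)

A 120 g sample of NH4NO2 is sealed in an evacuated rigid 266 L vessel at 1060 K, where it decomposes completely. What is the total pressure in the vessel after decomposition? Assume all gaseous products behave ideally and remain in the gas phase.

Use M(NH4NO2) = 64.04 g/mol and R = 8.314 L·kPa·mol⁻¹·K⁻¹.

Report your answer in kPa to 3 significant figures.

186 kPa

n(NH4NO2) = 120 / 64.04 = 1.874 mol
n(gas produced) = (3/1) × 1.874 = 5.622 mol
P = nRT/V = 5.622 × 8.314 × 1060 / 266 = 186.3 kPa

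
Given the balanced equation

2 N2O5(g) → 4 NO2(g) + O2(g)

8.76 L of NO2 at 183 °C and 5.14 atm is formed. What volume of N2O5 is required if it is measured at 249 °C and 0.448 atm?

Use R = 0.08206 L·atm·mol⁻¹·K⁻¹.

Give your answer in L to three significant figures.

n(NO2) = PV/RT = (5.14 × 8.76) / (0.08206 × 456.15) = 1.203 mol
n(N2O5) = (2/4) × 1.203 = 0.6015 mol
V = nRT/P = 0.6015 × 0.08206 × 522.15 / 0.448 = 57.53 L

57.5 L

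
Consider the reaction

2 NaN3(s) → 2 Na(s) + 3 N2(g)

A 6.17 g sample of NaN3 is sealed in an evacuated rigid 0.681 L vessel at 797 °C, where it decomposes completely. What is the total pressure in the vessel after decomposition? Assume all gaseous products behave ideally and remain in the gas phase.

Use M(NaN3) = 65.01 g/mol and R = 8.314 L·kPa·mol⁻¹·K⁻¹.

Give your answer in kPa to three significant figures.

1860 kPa

n(NaN3) = 6.17 / 65.01 = 0.09491 mol
n(gas produced) = (3/2) × 0.09491 = 0.1424 mol
P = nRT/V = 0.1424 × 8.314 × 1070.15 / 0.681 = 1860 kPa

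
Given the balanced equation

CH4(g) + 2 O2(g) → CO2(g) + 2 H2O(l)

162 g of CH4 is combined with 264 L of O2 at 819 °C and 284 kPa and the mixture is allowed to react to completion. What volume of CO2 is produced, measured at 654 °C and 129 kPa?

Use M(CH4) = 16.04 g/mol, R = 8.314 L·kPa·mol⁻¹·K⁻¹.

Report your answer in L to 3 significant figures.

247 L

n(CH4) = 162 / 16.04 = 10.10 mol
n(O2) = PV/RT = (284 × 264) / (8.314 × 1092.15) = 8.257 mol
For 10.10 mol CH4, stoichiometry requires (2/1) × 10.10 = 20.20 mol O2; 8.257 mol is available, so O2 is limiting.
n(CO2) = (1/2) × 8.257 = 4.128 mol
V(CO2) = nRT/P = 4.128 × 8.314 × 927.15 / 129 = 246.7 L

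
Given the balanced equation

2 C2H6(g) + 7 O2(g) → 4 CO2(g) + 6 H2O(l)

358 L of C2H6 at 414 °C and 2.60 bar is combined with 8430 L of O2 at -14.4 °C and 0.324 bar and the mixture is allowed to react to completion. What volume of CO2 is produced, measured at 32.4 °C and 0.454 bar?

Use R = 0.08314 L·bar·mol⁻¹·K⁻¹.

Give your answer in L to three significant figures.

n(C2H6) = PV/RT = (2.60 × 358) / (0.08314 × 687.15) = 16.29 mol
n(O2) = PV/RT = (0.324 × 8430) / (0.08314 × 258.75) = 127.0 mol
For 16.29 mol C2H6, stoichiometry requires (7/2) × 16.29 = 57.02 mol O2; 127.0 mol is available, so C2H6 is limiting.
n(CO2) = (4/2) × 16.29 = 32.58 mol
V(CO2) = nRT/P = 32.58 × 0.08314 × 305.55 / 0.454 = 1823 L

1820 L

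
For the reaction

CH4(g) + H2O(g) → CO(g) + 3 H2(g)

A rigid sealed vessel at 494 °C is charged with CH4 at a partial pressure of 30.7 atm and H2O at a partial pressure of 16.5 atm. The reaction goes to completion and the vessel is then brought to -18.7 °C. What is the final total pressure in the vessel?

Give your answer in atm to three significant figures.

26.6 atm

Because the vessel is rigid and T is held at 494 °C, work the stoichiometry in partial pressures (P_i = n_iRT/V).
P(H2O) required for 30.7 atm of CH4 = (1/1) × 30.7 = 30.70 atm; available 16.5 atm, so H2O is limiting.
P(CH4) remaining = 30.7 − (1/1) × 16.5 = 14.20 atm
P(gaseous products) = (1+3)/1 × 16.5 = 66.00 atm
P_total at 494 °C = 14.20 + 66.00 = 80.20 atm
Scaling to -18.7 °C: P = 80.20 × 254.45/767.15 = 26.60 atm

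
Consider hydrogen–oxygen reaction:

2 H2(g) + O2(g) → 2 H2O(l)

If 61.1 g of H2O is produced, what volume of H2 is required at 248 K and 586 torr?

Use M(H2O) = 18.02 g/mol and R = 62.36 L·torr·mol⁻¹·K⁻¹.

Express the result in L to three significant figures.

89.5 L

n(H2O) = 61.10 / 18.02 = 3.391 mol
n(H2) = (2/2) × 3.391 = 3.391 mol
V = nRT/P = 3.391 × 62.36 × 248 / 586 = 89.49 L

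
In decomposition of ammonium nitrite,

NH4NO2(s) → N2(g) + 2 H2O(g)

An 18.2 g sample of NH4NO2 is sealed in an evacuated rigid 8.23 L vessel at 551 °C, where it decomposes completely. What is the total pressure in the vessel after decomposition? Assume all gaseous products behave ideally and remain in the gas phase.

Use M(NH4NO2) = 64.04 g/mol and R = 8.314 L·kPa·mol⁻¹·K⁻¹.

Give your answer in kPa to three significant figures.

710 kPa

n(NH4NO2) = 18.2 / 64.04 = 0.2842 mol
n(gas produced) = (3/1) × 0.2842 = 0.8526 mol
P = nRT/V = 0.8526 × 8.314 × 824.15 / 8.23 = 709.8 kPa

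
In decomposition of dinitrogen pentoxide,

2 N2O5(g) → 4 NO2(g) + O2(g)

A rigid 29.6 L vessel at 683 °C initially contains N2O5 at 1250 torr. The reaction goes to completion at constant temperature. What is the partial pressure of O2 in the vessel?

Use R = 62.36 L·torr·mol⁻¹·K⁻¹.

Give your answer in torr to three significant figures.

n(N2O5)₀ = PV/RT = (1250 × 29.6) / (62.36 × 956.15) = 0.6205 mol
n(O2) = (1/2) × 0.6205 = 0.3103 mol
P(O2) = nRT/V = 0.3103 × 62.36 × 956.15 / 29.6 = 625.1 torr

625 torr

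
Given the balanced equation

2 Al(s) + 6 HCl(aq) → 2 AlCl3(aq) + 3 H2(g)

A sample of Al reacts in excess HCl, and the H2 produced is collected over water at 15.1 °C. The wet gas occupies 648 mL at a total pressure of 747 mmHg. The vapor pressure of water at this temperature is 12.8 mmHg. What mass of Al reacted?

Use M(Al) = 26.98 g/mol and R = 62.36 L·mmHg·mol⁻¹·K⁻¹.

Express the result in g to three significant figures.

P(H2) = 747 − 12.8 = 734.2 mmHg
n(H2) = PV/RT = (734.2 × 0.6480) / (62.36 × 288.25) = 0.02647 mol
n(Al) = (2/3) × 0.02647 = 0.01765 mol
m(Al) = 0.01765 × 26.98 = 0.4762 g

0.476 g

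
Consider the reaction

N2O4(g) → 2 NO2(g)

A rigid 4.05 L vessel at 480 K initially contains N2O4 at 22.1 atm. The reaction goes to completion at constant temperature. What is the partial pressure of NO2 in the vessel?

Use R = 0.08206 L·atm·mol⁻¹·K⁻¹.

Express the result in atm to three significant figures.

n(N2O4)₀ = PV/RT = (22.1 × 4.05) / (0.08206 × 480) = 2.272 mol
n(NO2) = (2/1) × 2.272 = 4.544 mol
P(NO2) = nRT/V = 4.544 × 0.08206 × 480 / 4.05 = 44.19 atm

44.2 atm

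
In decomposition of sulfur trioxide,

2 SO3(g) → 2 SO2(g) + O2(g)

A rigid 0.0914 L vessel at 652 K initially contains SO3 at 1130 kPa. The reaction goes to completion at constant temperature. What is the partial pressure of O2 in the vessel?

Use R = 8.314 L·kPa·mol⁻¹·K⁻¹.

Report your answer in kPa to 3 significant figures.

n(SO3)₀ = PV/RT = (1130 × 0.0914) / (8.314 × 652) = 0.01905 mol
n(O2) = (1/2) × 0.01905 = 0.009525 mol
P(O2) = nRT/V = 0.009525 × 8.314 × 652 / 0.0914 = 564.9 kPa

565 kPa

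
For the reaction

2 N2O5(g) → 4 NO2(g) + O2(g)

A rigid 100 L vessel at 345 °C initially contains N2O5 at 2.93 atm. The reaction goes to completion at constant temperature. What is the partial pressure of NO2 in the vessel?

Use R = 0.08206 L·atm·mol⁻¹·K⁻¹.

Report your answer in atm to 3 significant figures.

5.86 atm

n(N2O5)₀ = PV/RT = (2.93 × 100) / (0.08206 × 618.15) = 5.776 mol
n(NO2) = (4/2) × 5.776 = 11.55 mol
P(NO2) = nRT/V = 11.55 × 0.08206 × 618.15 / 100 = 5.859 atm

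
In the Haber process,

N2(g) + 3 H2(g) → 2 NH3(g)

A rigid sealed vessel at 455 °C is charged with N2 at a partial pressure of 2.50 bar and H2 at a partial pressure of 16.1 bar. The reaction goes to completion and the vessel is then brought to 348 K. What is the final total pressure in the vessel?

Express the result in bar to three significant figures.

With V and T fixed, P_i ∝ n_i, so the mole ratios apply directly to partial pressures at 455 °C.
P(H2) required for 2.50 bar of N2 = (3/1) × 2.50 = 7.500 bar; available 16.1 bar, so N2 is limiting.
P(H2) remaining = 16.1 − (3/1) × 2.50 = 8.600 bar
P(gaseous products) = (2)/1 × 2.50 = 5.000 bar
P_total at 455 °C = 8.600 + 5.000 = 13.60 bar
Scaling to 348 K: P = 13.60 × 348/728.15 = 6.500 bar

6.50 bar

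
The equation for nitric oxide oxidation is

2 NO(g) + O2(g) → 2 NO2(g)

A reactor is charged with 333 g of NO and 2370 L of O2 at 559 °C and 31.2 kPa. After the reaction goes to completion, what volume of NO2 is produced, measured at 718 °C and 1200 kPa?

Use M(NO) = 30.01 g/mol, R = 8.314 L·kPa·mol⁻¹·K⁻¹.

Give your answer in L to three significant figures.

76.2 L

n(NO) = 333 / 30.01 = 11.10 mol
n(O2) = PV/RT = (31.2 × 2370) / (8.314 × 832.15) = 10.69 mol
For 11.10 mol NO, stoichiometry requires (1/2) × 11.10 = 5.550 mol O2; 10.69 mol is available, so NO is limiting.
n(NO2) = (2/2) × 11.10 = 11.10 mol
V(NO2) = nRT/P = 11.10 × 8.314 × 991.15 / 1200 = 76.22 L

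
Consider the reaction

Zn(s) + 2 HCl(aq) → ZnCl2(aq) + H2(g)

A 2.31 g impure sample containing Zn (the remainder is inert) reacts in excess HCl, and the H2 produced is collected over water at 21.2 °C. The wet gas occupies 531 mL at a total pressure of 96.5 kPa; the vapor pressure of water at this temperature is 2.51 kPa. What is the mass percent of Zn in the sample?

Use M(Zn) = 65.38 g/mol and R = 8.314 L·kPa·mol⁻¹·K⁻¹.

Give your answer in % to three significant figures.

57.7 %

P(H2) = 96.5 − 2.51 = 93.99 kPa
n(H2) = PV/RT = (93.99 × 0.5310) / (8.314 × 294.35) = 0.02039 mol
n(Zn) = (1/1) × 0.02039 = 0.02039 mol
m(Zn) = 0.02039 × 65.38 = 1.333 g
%Zn = 1.333 / 2.31 × 100 = 57.71%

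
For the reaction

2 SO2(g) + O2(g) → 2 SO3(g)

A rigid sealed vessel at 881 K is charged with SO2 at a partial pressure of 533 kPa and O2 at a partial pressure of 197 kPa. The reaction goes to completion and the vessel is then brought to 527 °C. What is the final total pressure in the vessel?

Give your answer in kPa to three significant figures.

484 kPa

Because the vessel is rigid and T is held at 881 K, work the stoichiometry in partial pressures (P_i = n_iRT/V).
P(O2) required for 533 kPa of SO2 = (1/2) × 533 = 266.5 kPa; available 197 kPa, so O2 is limiting.
P(SO2) remaining = 533 − (2/1) × 197 = 139.0 kPa
P(gaseous products) = (2)/1 × 197 = 394.0 kPa
P_total at 881 K = 139.0 + 394.0 = 533.0 kPa
Scaling to 527 °C: P = 533.0 × 800.15/881 = 484.1 kPa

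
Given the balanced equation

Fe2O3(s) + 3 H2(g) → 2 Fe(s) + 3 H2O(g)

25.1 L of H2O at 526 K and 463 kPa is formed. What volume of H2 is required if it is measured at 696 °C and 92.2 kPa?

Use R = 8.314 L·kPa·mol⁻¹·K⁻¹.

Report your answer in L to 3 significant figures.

n(H2O) = PV/RT = (463 × 25.1) / (8.314 × 526) = 2.657 mol
n(H2) = (3/3) × 2.657 = 2.657 mol
V = nRT/P = 2.657 × 8.314 × 969.15 / 92.2 = 232.2 L

232 L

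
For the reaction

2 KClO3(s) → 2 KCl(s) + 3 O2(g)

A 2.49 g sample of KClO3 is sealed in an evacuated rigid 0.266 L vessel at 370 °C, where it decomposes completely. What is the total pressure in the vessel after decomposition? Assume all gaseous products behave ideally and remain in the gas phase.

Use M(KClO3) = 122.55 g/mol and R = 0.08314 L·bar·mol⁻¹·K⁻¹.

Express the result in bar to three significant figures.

6.13 bar

n(KClO3) = 2.49 / 122.55 = 0.02032 mol
n(gas produced) = (3/2) × 0.02032 = 0.03048 mol
P = nRT/V = 0.03048 × 0.08314 × 643.15 / 0.266 = 6.127 bar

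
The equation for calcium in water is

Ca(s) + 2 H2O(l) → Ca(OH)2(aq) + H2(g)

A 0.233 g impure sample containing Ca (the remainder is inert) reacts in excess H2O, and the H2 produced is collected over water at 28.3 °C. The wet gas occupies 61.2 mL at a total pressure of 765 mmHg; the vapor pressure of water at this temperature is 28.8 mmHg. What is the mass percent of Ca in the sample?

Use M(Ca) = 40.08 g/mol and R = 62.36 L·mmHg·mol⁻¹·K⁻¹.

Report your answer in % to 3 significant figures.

P(H2) = 765 − 28.8 = 736.2 mmHg
n(H2) = PV/RT = (736.2 × 0.06120) / (62.36 × 301.45) = 0.002397 mol
n(Ca) = (1/1) × 0.002397 = 0.002397 mol
m(Ca) = 0.002397 × 40.08 = 0.09607 g
%Ca = 0.09607 / 0.233 × 100 = 41.23%

41.2 %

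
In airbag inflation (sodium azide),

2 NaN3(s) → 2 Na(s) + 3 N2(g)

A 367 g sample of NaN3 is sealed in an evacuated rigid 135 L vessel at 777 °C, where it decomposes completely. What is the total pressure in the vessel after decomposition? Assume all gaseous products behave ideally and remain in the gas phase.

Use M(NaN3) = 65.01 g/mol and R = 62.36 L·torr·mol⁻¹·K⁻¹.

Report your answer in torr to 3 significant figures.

n(NaN3) = 367 / 65.01 = 5.645 mol
n(gas produced) = (3/2) × 5.645 = 8.467 mol
P = nRT/V = 8.467 × 62.36 × 1050.15 / 135 = 4107 torr

4110 torr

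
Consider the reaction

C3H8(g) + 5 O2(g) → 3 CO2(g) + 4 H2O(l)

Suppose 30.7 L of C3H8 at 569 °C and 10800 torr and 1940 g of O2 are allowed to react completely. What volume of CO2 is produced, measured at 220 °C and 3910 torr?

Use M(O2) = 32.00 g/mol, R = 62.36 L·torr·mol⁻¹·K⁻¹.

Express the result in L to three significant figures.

n(C3H8) = PV/RT = (10800 × 30.7) / (62.36 × 842.15) = 6.313 mol
n(O2) = 1940 / 32.00 = 60.62 mol
For 6.313 mol C3H8, stoichiometry requires (5/1) × 6.313 = 31.56 mol O2; 60.62 mol is available, so C3H8 is limiting.
n(CO2) = (3/1) × 6.313 = 18.94 mol
V(CO2) = nRT/P = 18.94 × 62.36 × 493.15 / 3910 = 149.0 L

149 L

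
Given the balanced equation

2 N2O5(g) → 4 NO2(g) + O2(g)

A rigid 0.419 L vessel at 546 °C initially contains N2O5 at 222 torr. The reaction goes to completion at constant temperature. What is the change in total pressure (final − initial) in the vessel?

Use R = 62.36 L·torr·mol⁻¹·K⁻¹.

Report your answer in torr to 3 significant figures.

333 torr

At constant T and V, P ∝ n(gas): 2 mol gas → 5 mol gas.
P_final = (5/2) × 222 = 555.0 torr; ΔP = 555.0 − 222 = 333.0 torr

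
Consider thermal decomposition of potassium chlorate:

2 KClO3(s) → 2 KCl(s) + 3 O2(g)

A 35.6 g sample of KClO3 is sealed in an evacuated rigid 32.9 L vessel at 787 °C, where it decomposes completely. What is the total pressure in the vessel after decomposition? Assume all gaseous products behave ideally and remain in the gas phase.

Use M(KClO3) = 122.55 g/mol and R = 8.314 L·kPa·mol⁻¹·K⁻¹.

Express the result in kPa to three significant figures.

n(KClO3) = 35.6 / 122.55 = 0.2905 mol
n(gas produced) = (3/2) × 0.2905 = 0.4357 mol
P = nRT/V = 0.4357 × 8.314 × 1060.15 / 32.9 = 116.7 kPa

117 kPa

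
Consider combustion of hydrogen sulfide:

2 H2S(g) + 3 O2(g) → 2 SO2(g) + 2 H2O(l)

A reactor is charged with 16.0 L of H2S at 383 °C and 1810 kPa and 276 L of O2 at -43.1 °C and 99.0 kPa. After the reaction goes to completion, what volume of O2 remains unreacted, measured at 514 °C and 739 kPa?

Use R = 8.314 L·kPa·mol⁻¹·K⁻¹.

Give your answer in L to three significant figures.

n(H2S) = PV/RT = (1810 × 16.0) / (8.314 × 656.15) = 5.309 mol
n(O2) = PV/RT = (99.0 × 276) / (8.314 × 230.05) = 14.29 mol
For 5.309 mol H2S, stoichiometry requires (3/2) × 5.309 = 7.963 mol O2; 14.29 mol is available, so H2S is limiting.
n(O2) consumed = (3/2) × 5.309 = 7.963 mol; remaining = 14.29 − 7.963 = 6.327 mol
V(O2) = nRT/P = 6.327 × 8.314 × 787.15 / 739 = 56.03 L

56.0 L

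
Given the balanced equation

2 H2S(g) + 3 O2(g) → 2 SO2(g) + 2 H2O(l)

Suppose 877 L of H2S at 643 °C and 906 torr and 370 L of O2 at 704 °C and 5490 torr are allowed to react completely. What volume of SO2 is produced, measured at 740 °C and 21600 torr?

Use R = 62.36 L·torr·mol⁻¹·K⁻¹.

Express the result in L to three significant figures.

n(H2S) = PV/RT = (906 × 877) / (62.36 × 916.15) = 13.91 mol
n(O2) = PV/RT = (5490 × 370) / (62.36 × 977.15) = 33.34 mol
For 13.91 mol H2S, stoichiometry requires (3/2) × 13.91 = 20.87 mol O2; 33.34 mol is available, so H2S is limiting.
n(SO2) = (2/2) × 13.91 = 13.91 mol
V(SO2) = nRT/P = 13.91 × 62.36 × 1013.15 / 21600 = 40.69 L

40.7 L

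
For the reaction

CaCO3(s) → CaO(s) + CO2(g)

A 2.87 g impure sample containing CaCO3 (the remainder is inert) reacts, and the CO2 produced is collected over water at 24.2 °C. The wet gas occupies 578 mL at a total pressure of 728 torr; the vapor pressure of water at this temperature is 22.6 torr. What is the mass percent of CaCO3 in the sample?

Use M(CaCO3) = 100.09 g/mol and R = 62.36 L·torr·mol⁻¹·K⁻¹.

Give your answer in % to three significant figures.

P(CO2) = 728 − 22.6 = 705.4 torr
n(CO2) = PV/RT = (705.4 × 0.5780) / (62.36 × 297.35) = 0.02199 mol
n(CaCO3) = (1/1) × 0.02199 = 0.02199 mol
m(CaCO3) = 0.02199 × 100.09 = 2.201 g
%CaCO3 = 2.201 / 2.87 × 100 = 76.69%

76.7 %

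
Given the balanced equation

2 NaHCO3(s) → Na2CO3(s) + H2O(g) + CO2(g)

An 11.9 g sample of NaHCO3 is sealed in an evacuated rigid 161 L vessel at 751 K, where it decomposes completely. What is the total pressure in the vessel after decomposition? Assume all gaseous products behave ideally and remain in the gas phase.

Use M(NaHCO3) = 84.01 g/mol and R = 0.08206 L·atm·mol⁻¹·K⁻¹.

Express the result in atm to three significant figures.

n(NaHCO3) = 11.9 / 84.01 = 0.1416 mol
n(gas produced) = (2/2) × 0.1416 = 0.1416 mol
P = nRT/V = 0.1416 × 0.08206 × 751 / 161 = 0.05420 atm

0.0542 atm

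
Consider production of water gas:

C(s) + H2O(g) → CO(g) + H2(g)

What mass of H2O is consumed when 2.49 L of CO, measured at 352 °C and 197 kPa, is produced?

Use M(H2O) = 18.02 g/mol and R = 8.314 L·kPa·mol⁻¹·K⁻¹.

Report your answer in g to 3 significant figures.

1.70 g

n(CO) = PV/RT = (197 × 2.49) / (8.314 × 625.15) = 0.09438 mol
n(H2O) = (1/1) × 0.09438 = 0.09438 mol
m(H2O) = 0.09438 × 18.02 = 1.701 g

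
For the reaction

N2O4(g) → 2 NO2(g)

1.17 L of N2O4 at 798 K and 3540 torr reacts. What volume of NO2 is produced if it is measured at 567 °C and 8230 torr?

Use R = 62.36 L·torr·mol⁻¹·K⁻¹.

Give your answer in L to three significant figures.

1.06 L

n(N2O4) = PV/RT = (3540 × 1.17) / (62.36 × 798) = 0.08323 mol
n(NO2) = (2/1) × 0.08323 = 0.1665 mol
V = nRT/P = 0.1665 × 62.36 × 840.15 / 8230 = 1.060 L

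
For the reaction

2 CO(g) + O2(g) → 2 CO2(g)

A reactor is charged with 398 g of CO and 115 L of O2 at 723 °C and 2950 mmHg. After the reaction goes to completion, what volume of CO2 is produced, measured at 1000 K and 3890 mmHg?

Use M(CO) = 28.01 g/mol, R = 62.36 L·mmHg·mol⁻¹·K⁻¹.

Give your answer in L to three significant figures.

n(CO) = 398 / 28.01 = 14.21 mol
n(O2) = PV/RT = (2950 × 115) / (62.36 × 996.15) = 5.461 mol
For 14.21 mol CO, stoichiometry requires (1/2) × 14.21 = 7.105 mol O2; 5.461 mol is available, so O2 is limiting.
n(CO2) = (2/1) × 5.461 = 10.92 mol
V(CO2) = nRT/P = 10.92 × 62.36 × 1000 / 3890 = 175.1 L

175 L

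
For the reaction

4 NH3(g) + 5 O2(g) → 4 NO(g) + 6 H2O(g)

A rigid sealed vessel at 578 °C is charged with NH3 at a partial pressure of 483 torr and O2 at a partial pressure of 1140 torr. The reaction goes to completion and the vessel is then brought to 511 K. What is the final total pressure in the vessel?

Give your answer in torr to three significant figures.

With V and T fixed, P_i ∝ n_i, so the mole ratios apply directly to partial pressures at 578 °C.
P(O2) required for 483 torr of NH3 = (5/4) × 483 = 603.8 torr; available 1140 torr, so NH3 is limiting.
P(O2) remaining = 1140 − (5/4) × 483 = 536.2 torr
P(gaseous products) = (4+6)/4 × 483 = 1208 torr
P_total at 578 °C = 536.2 + 1208 = 1744 torr
Scaling to 511 K: P = 1744 × 511/851.15 = 1047 torr

1050 torr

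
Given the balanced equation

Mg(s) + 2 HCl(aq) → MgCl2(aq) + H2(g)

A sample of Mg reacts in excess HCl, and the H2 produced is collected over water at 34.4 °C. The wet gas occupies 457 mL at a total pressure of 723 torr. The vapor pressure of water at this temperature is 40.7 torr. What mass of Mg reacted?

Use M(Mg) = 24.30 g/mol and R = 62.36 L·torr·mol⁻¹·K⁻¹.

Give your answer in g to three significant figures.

P(H2) = 723 − 40.7 = 682.3 torr
n(H2) = PV/RT = (682.3 × 0.4570) / (62.36 × 307.55) = 0.01626 mol
n(Mg) = (1/1) × 0.01626 = 0.01626 mol
m(Mg) = 0.01626 × 24.30 = 0.3951 g

0.395 g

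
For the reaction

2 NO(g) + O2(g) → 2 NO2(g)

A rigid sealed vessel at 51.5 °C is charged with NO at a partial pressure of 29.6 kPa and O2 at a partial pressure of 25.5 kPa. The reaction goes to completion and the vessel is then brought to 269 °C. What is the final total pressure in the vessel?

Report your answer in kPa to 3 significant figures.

Because the vessel is rigid and T is held at 51.5 °C, work the stoichiometry in partial pressures (P_i = n_iRT/V).
P(O2) required for 29.6 kPa of NO = (1/2) × 29.6 = 14.80 kPa; available 25.5 kPa, so NO is limiting.
P(O2) remaining = 25.5 − (1/2) × 29.6 = 10.70 kPa
P(gaseous products) = (2)/2 × 29.6 = 29.60 kPa
P_total at 51.5 °C = 10.70 + 29.60 = 40.30 kPa
Scaling to 269 °C: P = 40.30 × 542.15/324.65 = 67.30 kPa

67.3 kPa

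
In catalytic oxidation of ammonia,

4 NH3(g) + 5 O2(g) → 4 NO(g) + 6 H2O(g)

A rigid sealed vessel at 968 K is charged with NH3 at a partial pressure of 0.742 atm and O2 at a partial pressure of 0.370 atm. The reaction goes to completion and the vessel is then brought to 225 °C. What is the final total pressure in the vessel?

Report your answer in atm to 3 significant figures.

At constant V, partial pressures at 968 K are proportional to moles, so apply stoichiometry directly to pressures.
P(O2) required for 0.742 atm of NH3 = (5/4) × 0.742 = 0.9275 atm; available 0.370 atm, so O2 is limiting.
P(NH3) remaining = 0.742 − (4/5) × 0.370 = 0.4460 atm
P(gaseous products) = (4+6)/5 × 0.370 = 0.7400 atm
P_total at 968 K = 0.4460 + 0.7400 = 1.186 atm
Scaling to 225 °C: P = 1.186 × 498.15/968 = 0.6103 atm

0.610 atm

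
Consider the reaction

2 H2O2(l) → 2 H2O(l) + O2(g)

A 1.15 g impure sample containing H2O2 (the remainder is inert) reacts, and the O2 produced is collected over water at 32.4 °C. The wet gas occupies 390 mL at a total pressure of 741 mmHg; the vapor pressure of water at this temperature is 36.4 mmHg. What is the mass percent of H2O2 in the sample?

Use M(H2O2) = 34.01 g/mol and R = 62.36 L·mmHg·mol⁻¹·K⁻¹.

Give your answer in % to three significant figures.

85.3 %

P(O2) = 741 − 36.4 = 704.6 mmHg
n(O2) = PV/RT = (704.6 × 0.3900) / (62.36 × 305.55) = 0.01442 mol
n(H2O2) = (2/1) × 0.01442 = 0.02884 mol
m(H2O2) = 0.02884 × 34.01 = 0.9808 g
%H2O2 = 0.9808 / 1.15 × 100 = 85.29%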